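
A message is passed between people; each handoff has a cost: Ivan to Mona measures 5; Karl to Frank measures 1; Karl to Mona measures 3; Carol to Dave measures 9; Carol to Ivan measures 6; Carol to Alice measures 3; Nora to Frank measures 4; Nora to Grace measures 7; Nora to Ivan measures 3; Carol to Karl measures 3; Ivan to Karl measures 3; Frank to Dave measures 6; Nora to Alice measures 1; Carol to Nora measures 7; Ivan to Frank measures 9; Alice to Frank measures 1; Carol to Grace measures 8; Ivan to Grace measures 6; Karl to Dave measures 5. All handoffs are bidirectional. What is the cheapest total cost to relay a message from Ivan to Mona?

Some routes from Ivan to Mona:
Ivan-Nora-Frank-Karl-Mona: 3 + 4 + 1 + 3 = 11
Ivan-Karl-Mona: 3 + 3 = 6
Ivan-Mona: 5
Ivan-Nora-Alice-Frank-Karl-Mona: 3 + 1 + 1 + 1 + 3 = 9
The minimum is 5.

5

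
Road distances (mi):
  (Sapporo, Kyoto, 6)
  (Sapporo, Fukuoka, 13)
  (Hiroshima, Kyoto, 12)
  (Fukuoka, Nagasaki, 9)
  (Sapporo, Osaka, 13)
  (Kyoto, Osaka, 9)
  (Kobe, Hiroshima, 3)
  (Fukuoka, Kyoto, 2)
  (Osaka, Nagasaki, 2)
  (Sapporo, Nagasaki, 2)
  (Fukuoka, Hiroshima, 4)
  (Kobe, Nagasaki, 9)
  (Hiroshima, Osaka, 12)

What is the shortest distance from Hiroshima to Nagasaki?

A few of the Hiroshima→Nagasaki routes:
Hiroshima → Fukuoka → Kyoto → Sapporo → Nagasaki: 4 + 2 + 6 + 2 = 14
Hiroshima → Osaka → Nagasaki: 12 + 2 = 14
Hiroshima → Fukuoka → Kyoto → Osaka → Nagasaki: 4 + 2 + 9 + 2 = 17
Hiroshima → Kobe → Nagasaki: 3 + 9 = 12
Hiroshima → Fukuoka → Nagasaki: 4 + 9 = 13
Best route has total 12 mi.

12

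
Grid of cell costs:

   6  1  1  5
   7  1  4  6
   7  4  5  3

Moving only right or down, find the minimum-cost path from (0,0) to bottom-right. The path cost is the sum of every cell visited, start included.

Take r0c0 -> r0c1 -> r0c2 -> r1c2 -> r2c2 -> r2c3 for a total of 6 + 1 + 1 + 4 + 5 + 3 = 20.
For comparison, the top-then-right route costs 22.

20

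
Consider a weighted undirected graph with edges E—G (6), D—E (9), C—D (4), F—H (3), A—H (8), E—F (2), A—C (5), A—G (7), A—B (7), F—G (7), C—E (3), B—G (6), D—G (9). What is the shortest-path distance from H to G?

Checking several routes:
H -> F -> E -> G: 3 + 2 + 6 = 11
H -> F -> E -> C -> A -> G: 3 + 2 + 3 + 5 + 7 = 20
H -> F -> G: 3 + 7 = 10
H -> A -> G: 8 + 7 = 15
Best route has total 10.

10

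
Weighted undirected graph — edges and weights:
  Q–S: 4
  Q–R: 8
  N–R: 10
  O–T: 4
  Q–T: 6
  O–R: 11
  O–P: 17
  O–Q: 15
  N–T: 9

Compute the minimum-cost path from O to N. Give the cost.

Candidate routes:
O -> R -> Q -> T -> N: 11 + 8 + 6 + 9 = 34
O -> T -> Q -> R -> N: 4 + 6 + 8 + 10 = 28
O -> Q -> T -> N: 15 + 6 + 9 = 30
O -> Q -> R -> N: 15 + 8 + 10 = 33
O -> R -> N: 11 + 10 = 21
O -> T -> N: 4 + 9 = 13
Best route has total 13.

13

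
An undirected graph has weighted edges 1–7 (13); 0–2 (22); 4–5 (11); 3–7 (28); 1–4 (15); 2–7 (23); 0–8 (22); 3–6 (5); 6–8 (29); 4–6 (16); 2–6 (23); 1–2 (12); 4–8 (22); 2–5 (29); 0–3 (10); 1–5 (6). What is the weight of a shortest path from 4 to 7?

28

Comparing a few candidate routes:
4 -> 1 -> 7: 15 + 13 = 28
4 -> 5 -> 1 -> 7: 11 + 6 + 13 = 30
4 -> 1 -> 2 -> 7: 15 + 12 + 23 = 50
4 -> 6 -> 3 -> 7: 16 + 5 + 28 = 49
Shortest: 28.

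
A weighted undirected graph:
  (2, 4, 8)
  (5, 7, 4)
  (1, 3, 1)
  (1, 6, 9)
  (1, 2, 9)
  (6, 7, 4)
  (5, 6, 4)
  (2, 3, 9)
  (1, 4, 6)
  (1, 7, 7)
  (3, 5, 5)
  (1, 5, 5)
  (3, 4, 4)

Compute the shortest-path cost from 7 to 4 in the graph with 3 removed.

13

A few of the 7→4 routes:
7 → 1 → 2 → 4: 7 + 9 + 8 = 24
7 → 6 → 5 → 1 → 4: 4 + 4 + 5 + 6 = 19
7 → 5 → 1 → 4: 4 + 5 + 6 = 15
7 → 1 → 4: 7 + 6 = 13
7 → 5 → 6 → 1 → 4: 4 + 4 + 9 + 6 = 23
7 → 6 → 1 → 4: 4 + 9 + 6 = 19
The minimum is 13.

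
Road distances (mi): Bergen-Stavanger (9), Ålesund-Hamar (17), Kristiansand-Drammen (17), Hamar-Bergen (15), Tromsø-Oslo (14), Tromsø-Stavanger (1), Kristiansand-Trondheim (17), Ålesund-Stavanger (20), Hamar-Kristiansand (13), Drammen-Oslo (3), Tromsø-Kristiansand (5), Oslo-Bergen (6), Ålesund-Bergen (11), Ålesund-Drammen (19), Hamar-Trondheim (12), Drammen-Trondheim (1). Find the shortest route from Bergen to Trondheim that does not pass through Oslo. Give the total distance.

Some routes from Bergen to Trondheim avoiding Oslo:
Bergen-Stavanger-Tromsø-Kristiansand-Trondheim: 9 + 1 + 5 + 17 = 32
Bergen-Stavanger-Tromsø-Kristiansand-Drammen-Trondheim: 9 + 1 + 5 + 17 + 1 = 33
Bergen-Ålesund-Drammen-Trondheim: 11 + 19 + 1 = 31
Bergen-Hamar-Trondheim: 15 + 12 = 27
Bergen-Stavanger-Tromsø-Kristiansand-Hamar-Trondheim: 9 + 1 + 5 + 13 + 12 = 40
Bergen-Ålesund-Hamar-Trondheim: 11 + 17 + 12 = 40
Best route has total 27 mi.

27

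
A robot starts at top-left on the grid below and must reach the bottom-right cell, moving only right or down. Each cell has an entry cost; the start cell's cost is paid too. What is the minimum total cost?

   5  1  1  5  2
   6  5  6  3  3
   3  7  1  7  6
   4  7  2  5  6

One optimal route is [0,0] → [0,1] → [0,2] → [1,2] → [2,2] → [3,2] → [3,3] → [3,4].
Its cost is 5 + 1 + 1 + 6 + 1 + 2 + 5 + 6 = 27.
(Top row then right column would cost 29.)

27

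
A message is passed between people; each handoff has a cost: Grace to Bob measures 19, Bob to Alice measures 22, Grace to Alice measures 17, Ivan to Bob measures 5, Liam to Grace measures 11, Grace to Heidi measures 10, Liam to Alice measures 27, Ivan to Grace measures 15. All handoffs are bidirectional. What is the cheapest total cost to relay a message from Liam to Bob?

30

Some routes from Liam to Bob:
Liam-Alice-Bob: 27 + 22 = 49
Liam-Grace-Bob: 11 + 19 = 30
Liam-Grace-Ivan-Bob: 11 + 15 + 5 = 31
Best route has total 30.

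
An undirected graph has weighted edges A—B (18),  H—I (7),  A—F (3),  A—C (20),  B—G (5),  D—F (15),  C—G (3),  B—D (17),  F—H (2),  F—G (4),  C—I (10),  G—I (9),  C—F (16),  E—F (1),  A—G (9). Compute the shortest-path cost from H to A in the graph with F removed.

25

A few of the H→A routes:
H - I - G - C - A: 7 + 9 + 3 + 20 = 39
H - I - C - A: 7 + 10 + 20 = 37
H - I - G - A: 7 + 9 + 9 = 25
H - I - C - G - A: 7 + 10 + 3 + 9 = 29
The minimum is 25.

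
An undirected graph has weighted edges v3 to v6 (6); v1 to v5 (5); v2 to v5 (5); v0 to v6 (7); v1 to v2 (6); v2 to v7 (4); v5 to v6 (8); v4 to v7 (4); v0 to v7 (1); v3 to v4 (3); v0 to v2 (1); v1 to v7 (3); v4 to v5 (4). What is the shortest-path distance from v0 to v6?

A few of the v0→v6 routes:
v0 - v7 - v1 - v5 - v6: 1 + 3 + 5 + 8 = 17
v0 - v7 - v2 - v5 - v6: 1 + 4 + 5 + 8 = 18
v0 - v7 - v4 - v3 - v6: 1 + 4 + 3 + 6 = 14
v0 - v2 - v5 - v6: 1 + 5 + 8 = 14
v0 - v7 - v4 - v5 - v6: 1 + 4 + 4 + 8 = 17
v0 - v6: 7
The minimum is 7.

7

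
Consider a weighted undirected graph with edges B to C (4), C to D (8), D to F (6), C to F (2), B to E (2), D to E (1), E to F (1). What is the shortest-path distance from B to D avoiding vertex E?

12

Paths from B to D avoiding E:
B -> C -> D: 4 + 8 = 12
B -> C -> F -> D: 4 + 2 + 6 = 12
Shortest: 12.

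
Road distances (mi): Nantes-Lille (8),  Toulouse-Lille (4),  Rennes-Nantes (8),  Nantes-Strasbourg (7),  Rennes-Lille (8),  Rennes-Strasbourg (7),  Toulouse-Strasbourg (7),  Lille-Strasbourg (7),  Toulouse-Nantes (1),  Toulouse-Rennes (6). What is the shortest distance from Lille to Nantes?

Some routes from Lille to Nantes:
Lille - Toulouse - Nantes: 4 + 1 = 5
Lille - Nantes: 8
Lille - Strasbourg - Nantes: 7 + 7 = 14
Shortest: 5 mi.

5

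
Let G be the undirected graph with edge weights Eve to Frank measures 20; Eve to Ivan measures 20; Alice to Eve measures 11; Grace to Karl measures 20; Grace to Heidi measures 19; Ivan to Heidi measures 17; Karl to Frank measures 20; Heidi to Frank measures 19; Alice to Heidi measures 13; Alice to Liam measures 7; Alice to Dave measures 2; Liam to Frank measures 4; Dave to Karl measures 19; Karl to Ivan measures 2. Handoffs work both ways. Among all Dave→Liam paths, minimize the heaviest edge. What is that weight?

7

Checking several routes:
Dave→Karl→Ivan→Heidi→Alice→Liam: max(19, 2, 17, 13, 7) = 19
Dave→Alice→Heidi→Grace→Karl→Ivan→Eve→Frank→Liam: max(2, 13, 19, 20, 2, 20, 20, 4) = 20
Dave→Alice→Liam: max(2, 7) = 7
Dave→Alice→Heidi→Frank→Liam: max(2, 13, 19, 4) = 19
Dave→Alice→Heidi→Grace→Karl→Frank→Liam: max(2, 13, 19, 20, 20, 4) = 20
Dave→Karl→Ivan→Heidi→Frank→Liam: max(19, 2, 17, 19, 4) = 19
Best route has worst link 7.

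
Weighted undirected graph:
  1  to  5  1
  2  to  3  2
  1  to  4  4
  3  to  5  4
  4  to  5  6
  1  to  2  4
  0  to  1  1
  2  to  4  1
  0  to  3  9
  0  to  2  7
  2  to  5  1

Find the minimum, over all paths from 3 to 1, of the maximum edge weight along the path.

2

Checking several routes:
3 → 5 → 1: max(4, 1) = 4
3 → 2 → 5 → 1: max(2, 1, 1) = 2
3 → 2 → 4 → 1: max(2, 1, 4) = 4
3 → 2 → 1: max(2, 4) = 4
The minimum achievable maximum is 2.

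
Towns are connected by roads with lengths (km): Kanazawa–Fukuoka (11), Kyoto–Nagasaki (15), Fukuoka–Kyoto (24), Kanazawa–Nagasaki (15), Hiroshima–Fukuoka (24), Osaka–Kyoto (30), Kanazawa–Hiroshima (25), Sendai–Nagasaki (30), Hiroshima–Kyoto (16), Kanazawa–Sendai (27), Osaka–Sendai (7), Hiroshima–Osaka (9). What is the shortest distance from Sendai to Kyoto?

32

Some routes from Sendai to Kyoto:
Sendai→Osaka→Hiroshima→Fukuoka→Kyoto: 7 + 9 + 24 + 24 = 64
Sendai→Kanazawa→Nagasaki→Kyoto: 27 + 15 + 15 = 57
Sendai→Kanazawa→Fukuoka→Kyoto: 27 + 11 + 24 = 62
Sendai→Osaka→Kyoto: 7 + 30 = 37
Sendai→Osaka→Hiroshima→Kyoto: 7 + 9 + 16 = 32
Sendai→Nagasaki→Kyoto: 30 + 15 = 45
Shortest: 32 km.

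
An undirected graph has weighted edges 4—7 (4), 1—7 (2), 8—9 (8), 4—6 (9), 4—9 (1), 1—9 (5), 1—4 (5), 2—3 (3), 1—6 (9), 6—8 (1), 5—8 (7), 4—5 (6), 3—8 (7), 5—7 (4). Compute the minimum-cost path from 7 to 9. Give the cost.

Some routes from 7 to 9:
7→4→9: 4 + 1 = 5
7→4→1→9: 4 + 5 + 5 = 14
7→5→8→9: 4 + 7 + 8 = 19
7→1→4→9: 2 + 5 + 1 = 8
7→5→4→9: 4 + 6 + 1 = 11
7→1→9: 2 + 5 = 7
The minimum is 5.

5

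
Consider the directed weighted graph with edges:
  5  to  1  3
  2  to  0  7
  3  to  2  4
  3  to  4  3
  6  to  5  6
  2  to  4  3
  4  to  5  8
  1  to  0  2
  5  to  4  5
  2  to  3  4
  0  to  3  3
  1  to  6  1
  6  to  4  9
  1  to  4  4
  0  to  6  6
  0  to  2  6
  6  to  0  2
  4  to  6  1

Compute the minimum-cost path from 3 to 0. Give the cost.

Comparing a few candidate routes:
3→2→0: 4 + 7 = 11
3→4→6→5→1→0: 3 + 1 + 6 + 3 + 2 = 15
3→2→4→6→0: 4 + 3 + 1 + 2 = 10
3→4→5→1→0: 3 + 8 + 3 + 2 = 16
3→4→6→0: 3 + 1 + 2 = 6
The minimum is 6.

6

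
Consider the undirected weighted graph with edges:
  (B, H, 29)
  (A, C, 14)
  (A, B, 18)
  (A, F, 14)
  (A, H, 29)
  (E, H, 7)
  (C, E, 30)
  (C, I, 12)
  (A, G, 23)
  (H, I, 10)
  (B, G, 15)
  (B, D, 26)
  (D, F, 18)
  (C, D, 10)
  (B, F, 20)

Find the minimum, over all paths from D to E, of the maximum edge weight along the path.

Some routes from D to E:
D - F - A - C - I - H - E: max(18, 14, 14, 12, 10, 7) = 18
D - B - A - C - I - H - E: max(26, 18, 14, 12, 10, 7) = 26
D - C - I - H - E: max(10, 12, 10, 7) = 12
D - F - B - A - C - I - H - E: max(18, 20, 18, 14, 12, 10, 7) = 20
D - F - B - G - A - C - I - H - E: max(18, 20, 15, 23, 14, 12, 10, 7) = 23
Best route has worst link 12.

12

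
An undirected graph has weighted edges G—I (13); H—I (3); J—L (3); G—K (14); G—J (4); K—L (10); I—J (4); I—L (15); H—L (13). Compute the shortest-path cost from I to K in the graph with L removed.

Routes from I to K avoiding L:
I - J - G - K: 4 + 4 + 14 = 22
I - G - K: 13 + 14 = 27
Shortest: 22.

22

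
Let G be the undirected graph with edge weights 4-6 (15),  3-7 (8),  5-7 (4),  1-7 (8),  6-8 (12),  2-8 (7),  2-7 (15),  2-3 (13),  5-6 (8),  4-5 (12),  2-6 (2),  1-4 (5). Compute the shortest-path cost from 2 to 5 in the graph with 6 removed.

19

Candidate routes:
2-7-1-4-5: 15 + 8 + 5 + 12 = 40
2-7-5: 15 + 4 = 19
2-3-7-1-4-5: 13 + 8 + 8 + 5 + 12 = 46
2-3-7-5: 13 + 8 + 4 = 25
Shortest: 19.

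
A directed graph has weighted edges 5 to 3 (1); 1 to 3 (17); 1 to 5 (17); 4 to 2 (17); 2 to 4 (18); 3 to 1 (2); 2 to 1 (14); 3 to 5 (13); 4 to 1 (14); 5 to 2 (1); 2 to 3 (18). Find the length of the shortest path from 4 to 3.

A few of the 4→3 routes:
4 - 1 - 3: 14 + 17 = 31
4 - 2 - 3: 17 + 18 = 35
4 - 1 - 5 - 3: 14 + 17 + 1 = 32
4 - 2 - 1 - 3: 17 + 14 + 17 = 48
Shortest: 31.

31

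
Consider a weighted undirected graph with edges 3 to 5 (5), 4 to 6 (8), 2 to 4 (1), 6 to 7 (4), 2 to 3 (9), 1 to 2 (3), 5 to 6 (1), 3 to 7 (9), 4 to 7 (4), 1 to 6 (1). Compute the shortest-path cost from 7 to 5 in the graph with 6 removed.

Paths from 7 to 5 avoiding 6:
7 -> 4 -> 2 -> 3 -> 5: 4 + 1 + 9 + 5 = 19
7 -> 3 -> 5: 9 + 5 = 14
Best route has total 14.

14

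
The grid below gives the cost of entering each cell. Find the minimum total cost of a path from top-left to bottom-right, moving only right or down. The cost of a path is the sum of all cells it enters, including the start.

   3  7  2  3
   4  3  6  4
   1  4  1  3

Best path: [0,0] [1,0] [2,0] [2,1] [2,2] [2,3]
Cost: 3 + 4 + 1 + 4 + 1 + 3 = 16
For comparison, the top-then-right route costs 22.

16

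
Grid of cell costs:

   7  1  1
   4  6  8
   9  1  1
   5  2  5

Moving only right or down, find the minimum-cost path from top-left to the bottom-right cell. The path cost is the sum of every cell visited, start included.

21

Cheapest: [0,0]→[0,1]→[1,1]→[2,1]→[2,2]→[3,2]
  7 + 1 + 6 + 1 + 1 + 5 = 21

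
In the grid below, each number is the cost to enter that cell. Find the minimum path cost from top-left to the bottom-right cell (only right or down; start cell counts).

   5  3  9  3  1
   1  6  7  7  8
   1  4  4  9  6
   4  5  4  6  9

One optimal route is [0,0] -> [1,0] -> [2,0] -> [2,1] -> [2,2] -> [3,2] -> [3,3] -> [3,4].
Its cost is 5 + 1 + 1 + 4 + 4 + 4 + 6 + 9 = 34.
(Top row then right column would cost 44.)

34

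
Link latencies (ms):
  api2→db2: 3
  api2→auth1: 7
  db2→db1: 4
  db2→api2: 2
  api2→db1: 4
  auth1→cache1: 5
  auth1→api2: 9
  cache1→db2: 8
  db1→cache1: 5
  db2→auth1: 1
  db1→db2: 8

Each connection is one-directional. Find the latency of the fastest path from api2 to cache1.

9

Routes from api2 to cache1:
api2→db2→db1→cache1: 3 + 4 + 5 = 12
api2→db2→auth1→cache1: 3 + 1 + 5 = 9
api2→db1→cache1: 4 + 5 = 9
api2→auth1→cache1: 7 + 5 = 12
api2→db1→db2→auth1→cache1: 4 + 8 + 1 + 5 = 18
Best route has total 9 ms.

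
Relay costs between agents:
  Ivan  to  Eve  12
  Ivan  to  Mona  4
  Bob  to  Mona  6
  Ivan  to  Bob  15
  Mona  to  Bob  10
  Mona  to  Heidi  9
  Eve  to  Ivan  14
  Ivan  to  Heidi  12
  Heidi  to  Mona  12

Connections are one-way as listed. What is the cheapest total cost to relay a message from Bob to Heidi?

Paths from Bob to Heidi:
Bob-Mona-Heidi: 6 + 9 = 15
Best route has total 15.

15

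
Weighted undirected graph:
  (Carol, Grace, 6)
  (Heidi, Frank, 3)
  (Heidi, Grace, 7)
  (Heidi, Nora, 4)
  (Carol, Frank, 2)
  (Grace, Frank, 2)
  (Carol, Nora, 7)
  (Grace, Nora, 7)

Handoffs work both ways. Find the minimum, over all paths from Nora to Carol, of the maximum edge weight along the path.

4

Checking several routes:
Nora -> Heidi -> Grace -> Frank -> Carol: max(4, 7, 2, 2) = 7
Nora -> Heidi -> Frank -> Carol: max(4, 3, 2) = 4
Nora -> Heidi -> Frank -> Grace -> Carol: max(4, 3, 2, 6) = 6
Nora -> Heidi -> Grace -> Carol: max(4, 7, 6) = 7
Best route has worst link 4.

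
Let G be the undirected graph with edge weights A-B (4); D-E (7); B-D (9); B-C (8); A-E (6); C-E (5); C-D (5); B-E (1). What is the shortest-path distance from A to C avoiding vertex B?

Paths from A to C avoiding B:
A - E - D - C: 6 + 7 + 5 = 18
A - E - C: 6 + 5 = 11
The minimum is 11.

11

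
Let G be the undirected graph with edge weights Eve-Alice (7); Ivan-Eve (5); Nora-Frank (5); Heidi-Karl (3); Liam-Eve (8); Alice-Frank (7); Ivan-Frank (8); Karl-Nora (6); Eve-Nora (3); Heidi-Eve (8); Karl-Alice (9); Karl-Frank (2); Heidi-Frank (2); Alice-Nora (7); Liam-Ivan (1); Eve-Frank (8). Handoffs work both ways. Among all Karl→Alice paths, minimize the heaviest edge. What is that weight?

7

Comparing a few candidate routes:
Karl - Heidi - Frank - Nora - Eve - Alice: max(3, 2, 5, 3, 7) = 7
Karl - Frank - Nora - Eve - Alice: max(2, 5, 3, 7) = 7
Karl - Heidi - Frank - Nora - Alice: max(3, 2, 5, 7) = 7
Karl - Heidi - Frank - Alice: max(3, 2, 7) = 7
The minimum achievable maximum is 7.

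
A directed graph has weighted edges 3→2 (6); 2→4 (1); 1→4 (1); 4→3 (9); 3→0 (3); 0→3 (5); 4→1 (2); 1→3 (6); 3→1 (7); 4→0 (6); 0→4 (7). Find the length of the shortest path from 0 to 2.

11

Routes from 0 to 2:
0 → 3 → 2: 5 + 6 = 11
0 → 4 → 1 → 3 → 2: 7 + 2 + 6 + 6 = 21
0 → 4 → 3 → 2: 7 + 9 + 6 = 22
Shortest: 11.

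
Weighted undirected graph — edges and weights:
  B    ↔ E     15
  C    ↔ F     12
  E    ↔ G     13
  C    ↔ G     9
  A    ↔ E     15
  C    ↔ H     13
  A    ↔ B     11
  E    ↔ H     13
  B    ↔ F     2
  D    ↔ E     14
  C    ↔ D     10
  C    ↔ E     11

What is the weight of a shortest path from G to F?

21

A few of the G→F routes:
G-C-E-B-F: 9 + 11 + 15 + 2 = 37
G-E-C-F: 13 + 11 + 12 = 36
G-C-F: 9 + 12 = 21
G-E-B-F: 13 + 15 + 2 = 30
G-E-A-B-F: 13 + 15 + 11 + 2 = 41
Best route has total 21.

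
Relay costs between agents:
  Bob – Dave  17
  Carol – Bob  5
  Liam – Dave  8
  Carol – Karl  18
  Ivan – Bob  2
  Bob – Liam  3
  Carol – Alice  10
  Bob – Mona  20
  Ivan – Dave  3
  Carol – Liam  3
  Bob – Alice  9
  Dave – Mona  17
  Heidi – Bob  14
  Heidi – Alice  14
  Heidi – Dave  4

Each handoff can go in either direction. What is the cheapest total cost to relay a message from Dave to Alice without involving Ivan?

18

Comparing a few candidate routes:
Dave → Liam → Carol → Alice: 8 + 3 + 10 = 21
Dave → Liam → Bob → Alice: 8 + 3 + 9 = 20
Dave → Heidi → Alice: 4 + 14 = 18
Best route has total 18.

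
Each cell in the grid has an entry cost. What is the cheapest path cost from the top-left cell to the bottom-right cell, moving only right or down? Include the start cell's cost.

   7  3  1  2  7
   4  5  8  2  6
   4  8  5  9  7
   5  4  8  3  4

31

One optimal route is (0,0) -> (0,1) -> (0,2) -> (0,3) -> (1,3) -> (2,3) -> (3,3) -> (3,4).
Its cost is 7 + 3 + 1 + 2 + 2 + 9 + 3 + 4 = 31.
(Top row then right column would cost 37.)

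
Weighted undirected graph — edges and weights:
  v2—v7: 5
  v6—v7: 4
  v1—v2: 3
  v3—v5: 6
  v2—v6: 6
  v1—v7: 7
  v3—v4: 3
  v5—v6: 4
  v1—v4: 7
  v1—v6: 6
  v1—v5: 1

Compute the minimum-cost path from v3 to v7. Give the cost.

A few of the v3→v7 routes:
v3→v5→v6→v7: 6 + 4 + 4 = 14
v3→v5→v1→v7: 6 + 1 + 7 = 14
v3→v5→v1→v2→v7: 6 + 1 + 3 + 5 = 15
v3→v5→v1→v6→v7: 6 + 1 + 6 + 4 = 17
The minimum is 14.

14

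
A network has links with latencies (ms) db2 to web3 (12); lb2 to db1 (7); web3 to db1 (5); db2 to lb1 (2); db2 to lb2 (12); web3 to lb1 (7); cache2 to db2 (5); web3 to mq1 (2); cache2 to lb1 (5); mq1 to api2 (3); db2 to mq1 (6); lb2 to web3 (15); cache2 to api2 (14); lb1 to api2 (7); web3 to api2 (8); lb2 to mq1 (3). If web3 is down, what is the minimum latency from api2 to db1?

Some routes from api2 to db1 avoiding web3:
api2-lb1-db2-lb2-db1: 7 + 2 + 12 + 7 = 28
api2-mq1-lb2-db1: 3 + 3 + 7 = 13
api2-lb1-db2-mq1-lb2-db1: 7 + 2 + 6 + 3 + 7 = 25
api2-mq1-db2-lb2-db1: 3 + 6 + 12 + 7 = 28
api2-cache2-db2-mq1-lb2-db1: 14 + 5 + 6 + 3 + 7 = 35
api2-lb1-cache2-db2-mq1-lb2-db1: 7 + 5 + 5 + 6 + 3 + 7 = 33
Shortest: 13 ms.

13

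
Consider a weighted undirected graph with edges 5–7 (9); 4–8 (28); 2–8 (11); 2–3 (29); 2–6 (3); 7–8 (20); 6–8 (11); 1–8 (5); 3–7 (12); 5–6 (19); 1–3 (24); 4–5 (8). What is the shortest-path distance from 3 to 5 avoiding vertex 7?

Checking several routes:
3 - 1 - 8 - 4 - 5: 24 + 5 + 28 + 8 = 65
3 - 1 - 8 - 2 - 6 - 5: 24 + 5 + 11 + 3 + 19 = 62
3 - 2 - 8 - 6 - 5: 29 + 11 + 11 + 19 = 70
3 - 2 - 6 - 5: 29 + 3 + 19 = 51
3 - 1 - 8 - 6 - 5: 24 + 5 + 11 + 19 = 59
3 - 2 - 8 - 4 - 5: 29 + 11 + 28 + 8 = 76
Best route has total 51.

51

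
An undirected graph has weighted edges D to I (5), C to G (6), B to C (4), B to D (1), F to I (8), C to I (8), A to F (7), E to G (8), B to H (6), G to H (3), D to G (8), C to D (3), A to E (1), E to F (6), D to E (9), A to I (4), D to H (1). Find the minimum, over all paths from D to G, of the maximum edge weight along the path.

3

Some routes from D to G:
D -> C -> G: max(3, 6) = 6
D -> C -> B -> H -> G: max(3, 4, 6, 3) = 6
D -> H -> G: max(1, 3) = 3
Best route has worst link 3.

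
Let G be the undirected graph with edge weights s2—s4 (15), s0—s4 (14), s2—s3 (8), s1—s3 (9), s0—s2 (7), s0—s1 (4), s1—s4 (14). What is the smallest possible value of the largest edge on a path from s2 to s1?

Checking several routes:
s2-s3-s1: max(8, 9) = 9
s2-s0-s1: max(7, 4) = 7
s2-s0-s4-s1: max(7, 14, 14) = 14
Best route has worst link 7.

7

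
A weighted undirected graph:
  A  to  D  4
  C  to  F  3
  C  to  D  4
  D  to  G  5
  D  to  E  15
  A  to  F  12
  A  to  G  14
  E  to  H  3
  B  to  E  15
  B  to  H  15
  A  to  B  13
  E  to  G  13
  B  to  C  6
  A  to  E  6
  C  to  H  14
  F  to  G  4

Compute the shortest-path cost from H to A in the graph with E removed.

22

Checking several routes:
H→C→D→A: 14 + 4 + 4 = 22
H→B→A: 15 + 13 = 28
H→C→F→A: 14 + 3 + 12 = 29
H→C→B→A: 14 + 6 + 13 = 33
H→C→F→G→D→A: 14 + 3 + 4 + 5 + 4 = 30
H→B→C→D→A: 15 + 6 + 4 + 4 = 29
Best route has total 22.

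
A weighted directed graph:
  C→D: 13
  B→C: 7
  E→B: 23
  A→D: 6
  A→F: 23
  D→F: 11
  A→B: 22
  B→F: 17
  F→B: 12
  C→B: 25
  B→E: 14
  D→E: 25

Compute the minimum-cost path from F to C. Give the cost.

Candidate routes:
F-B-C: 12 + 7 = 19
Shortest: 19.

19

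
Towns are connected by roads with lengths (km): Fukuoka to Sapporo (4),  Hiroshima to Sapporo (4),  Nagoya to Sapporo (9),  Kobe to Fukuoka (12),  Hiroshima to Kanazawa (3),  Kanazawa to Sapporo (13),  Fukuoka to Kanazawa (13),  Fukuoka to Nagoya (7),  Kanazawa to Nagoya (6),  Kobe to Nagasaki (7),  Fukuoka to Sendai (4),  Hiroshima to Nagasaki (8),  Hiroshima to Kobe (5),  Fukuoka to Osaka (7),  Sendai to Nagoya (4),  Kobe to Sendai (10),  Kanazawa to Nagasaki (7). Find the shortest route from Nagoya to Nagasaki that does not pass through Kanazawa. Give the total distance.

A few of the Nagoya→Nagasaki routes:
Nagoya -> Sendai -> Kobe -> Nagasaki: 4 + 10 + 7 = 21
Nagoya -> Sendai -> Fukuoka -> Sapporo -> Hiroshima -> Nagasaki: 4 + 4 + 4 + 4 + 8 = 24
Nagoya -> Sapporo -> Hiroshima -> Nagasaki: 9 + 4 + 8 = 21
Nagoya -> Fukuoka -> Sapporo -> Hiroshima -> Nagasaki: 7 + 4 + 4 + 8 = 23
Nagoya -> Fukuoka -> Kobe -> Nagasaki: 7 + 12 + 7 = 26
Nagoya -> Sapporo -> Hiroshima -> Kobe -> Nagasaki: 9 + 4 + 5 + 7 = 25
The minimum is 21 km.

21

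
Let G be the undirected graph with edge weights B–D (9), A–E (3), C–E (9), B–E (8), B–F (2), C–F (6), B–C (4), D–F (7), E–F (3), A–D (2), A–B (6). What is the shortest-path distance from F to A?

6

Checking several routes:
F -> E -> A: 3 + 3 = 6
F -> B -> A: 2 + 6 = 8
F -> B -> E -> A: 2 + 8 + 3 = 13
F -> C -> B -> A: 6 + 4 + 6 = 16
F -> B -> D -> A: 2 + 9 + 2 = 13
F -> D -> A: 7 + 2 = 9
Shortest: 6.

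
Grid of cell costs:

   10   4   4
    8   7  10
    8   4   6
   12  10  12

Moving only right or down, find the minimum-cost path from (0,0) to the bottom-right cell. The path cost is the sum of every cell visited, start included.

One optimal route is [0,0]→[0,1]→[1,1]→[2,1]→[2,2]→[3,2].
Its cost is 10 + 4 + 7 + 4 + 6 + 12 = 43.
(Top row then right column would cost 46.)

43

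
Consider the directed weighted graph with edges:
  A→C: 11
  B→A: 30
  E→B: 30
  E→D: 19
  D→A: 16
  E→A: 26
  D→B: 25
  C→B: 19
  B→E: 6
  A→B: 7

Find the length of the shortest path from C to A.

49

Paths from C to A:
C -> B -> E -> A: 19 + 6 + 26 = 51
C -> B -> E -> D -> A: 19 + 6 + 19 + 16 = 60
C -> B -> A: 19 + 30 = 49
Best route has total 49.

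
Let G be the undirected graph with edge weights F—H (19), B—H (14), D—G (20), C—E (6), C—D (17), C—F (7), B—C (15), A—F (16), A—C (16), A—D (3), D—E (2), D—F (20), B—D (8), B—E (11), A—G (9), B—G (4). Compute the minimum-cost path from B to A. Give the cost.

11

A few of the B→A routes:
B -> E -> D -> A: 11 + 2 + 3 = 16
B -> C -> E -> D -> A: 15 + 6 + 2 + 3 = 26
B -> D -> A: 8 + 3 = 11
B -> G -> D -> A: 4 + 20 + 3 = 27
B -> G -> A: 4 + 9 = 13
Best route has total 11.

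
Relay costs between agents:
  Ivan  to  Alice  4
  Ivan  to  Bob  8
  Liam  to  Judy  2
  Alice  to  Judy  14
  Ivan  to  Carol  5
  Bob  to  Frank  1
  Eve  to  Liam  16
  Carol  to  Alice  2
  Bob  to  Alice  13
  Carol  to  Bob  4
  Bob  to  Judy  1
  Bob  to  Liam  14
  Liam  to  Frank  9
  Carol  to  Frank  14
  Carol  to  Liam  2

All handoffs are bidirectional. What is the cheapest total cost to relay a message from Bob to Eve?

A few of the Bob→Eve routes:
Bob → Judy → Liam → Eve: 1 + 2 + 16 = 19
Bob → Frank → Liam → Eve: 1 + 9 + 16 = 26
Bob → Carol → Liam → Eve: 4 + 2 + 16 = 22
Shortest: 19.

19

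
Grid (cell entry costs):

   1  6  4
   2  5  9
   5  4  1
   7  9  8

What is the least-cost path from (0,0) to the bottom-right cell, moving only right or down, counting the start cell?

Path (0,0) → (1,0) → (1,1) → (2,1) → (2,2) → (3,2): 1 + 2 + 5 + 4 + 1 + 8 = 21.

21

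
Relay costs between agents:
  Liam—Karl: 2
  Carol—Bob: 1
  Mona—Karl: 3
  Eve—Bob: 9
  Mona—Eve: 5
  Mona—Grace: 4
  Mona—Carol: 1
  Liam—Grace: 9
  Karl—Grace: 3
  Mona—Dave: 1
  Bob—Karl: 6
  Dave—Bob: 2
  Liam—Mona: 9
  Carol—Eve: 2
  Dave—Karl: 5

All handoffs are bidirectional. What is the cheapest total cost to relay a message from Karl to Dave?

4

Some routes from Karl to Dave:
Karl - Mona - Carol - Bob - Dave: 3 + 1 + 1 + 2 = 7
Karl - Grace - Mona - Dave: 3 + 4 + 1 = 8
Karl - Bob - Dave: 6 + 2 = 8
Karl - Dave: 5
Karl - Mona - Dave: 3 + 1 = 4
Best route has total 4.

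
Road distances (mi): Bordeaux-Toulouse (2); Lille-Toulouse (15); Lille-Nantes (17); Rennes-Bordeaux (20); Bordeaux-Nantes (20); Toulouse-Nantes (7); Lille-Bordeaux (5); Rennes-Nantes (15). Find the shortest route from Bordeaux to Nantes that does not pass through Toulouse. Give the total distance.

20

Candidate routes:
Bordeaux → Lille → Nantes: 5 + 17 = 22
Bordeaux → Nantes: 20
Bordeaux → Rennes → Nantes: 20 + 15 = 35
Best route has total 20 mi.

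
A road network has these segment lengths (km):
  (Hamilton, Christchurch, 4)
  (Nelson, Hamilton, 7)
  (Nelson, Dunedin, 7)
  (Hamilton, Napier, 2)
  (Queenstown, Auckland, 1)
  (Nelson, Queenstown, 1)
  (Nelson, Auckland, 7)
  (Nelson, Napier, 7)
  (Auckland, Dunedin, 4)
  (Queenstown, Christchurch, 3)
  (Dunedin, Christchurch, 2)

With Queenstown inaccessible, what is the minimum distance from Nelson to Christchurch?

Paths from Nelson to Christchurch avoiding Queenstown:
Nelson - Auckland - Dunedin - Christchurch: 7 + 4 + 2 = 13
Nelson - Hamilton - Christchurch: 7 + 4 = 11
Nelson - Dunedin - Christchurch: 7 + 2 = 9
Nelson - Napier - Hamilton - Christchurch: 7 + 2 + 4 = 13
Best route has total 9 km.

9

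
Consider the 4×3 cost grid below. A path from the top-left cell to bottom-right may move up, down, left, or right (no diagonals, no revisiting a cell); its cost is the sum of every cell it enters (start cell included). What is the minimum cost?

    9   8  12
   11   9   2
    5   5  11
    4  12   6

45

Best path: r0c0 → r0c1 → r1c1 → r1c2 → r2c2 → r3c2
Cost: 9 + 8 + 9 + 2 + 11 + 6 = 45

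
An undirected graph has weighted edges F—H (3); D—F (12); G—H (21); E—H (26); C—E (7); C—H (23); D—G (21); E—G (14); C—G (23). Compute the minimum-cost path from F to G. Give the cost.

Checking several routes:
F -> H -> E -> G: 3 + 26 + 14 = 43
F -> D -> G: 12 + 21 = 33
F -> H -> G: 3 + 21 = 24
Shortest: 24.

24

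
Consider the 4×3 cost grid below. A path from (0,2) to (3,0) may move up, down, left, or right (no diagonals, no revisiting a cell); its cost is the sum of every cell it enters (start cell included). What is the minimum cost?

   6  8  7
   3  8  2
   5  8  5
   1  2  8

Path [0,2] [1,2] [2,2] [2,1] [3,1] [3,0]: 7 + 2 + 5 + 8 + 2 + 1 = 25.

25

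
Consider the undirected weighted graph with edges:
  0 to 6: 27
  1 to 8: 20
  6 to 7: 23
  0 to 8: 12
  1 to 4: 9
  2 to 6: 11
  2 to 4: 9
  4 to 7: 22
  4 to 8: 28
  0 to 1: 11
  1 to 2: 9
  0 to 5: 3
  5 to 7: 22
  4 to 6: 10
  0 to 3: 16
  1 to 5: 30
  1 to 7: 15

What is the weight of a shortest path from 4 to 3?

Some routes from 4 to 3:
4 - 8 - 0 - 3: 28 + 12 + 16 = 56
4 - 1 - 0 - 3: 9 + 11 + 16 = 36
4 - 2 - 1 - 0 - 3: 9 + 9 + 11 + 16 = 45
4 - 6 - 2 - 1 - 0 - 3: 10 + 11 + 9 + 11 + 16 = 57
4 - 6 - 0 - 3: 10 + 27 + 16 = 53
The minimum is 36.

36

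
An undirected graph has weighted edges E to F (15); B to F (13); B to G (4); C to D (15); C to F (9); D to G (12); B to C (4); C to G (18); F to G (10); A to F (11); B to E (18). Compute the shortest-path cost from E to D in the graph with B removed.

Routes from E to D avoiding B:
E → F → C → D: 15 + 9 + 15 = 39
E → F → C → G → D: 15 + 9 + 18 + 12 = 54
E → F → G → D: 15 + 10 + 12 = 37
E → F → G → C → D: 15 + 10 + 18 + 15 = 58
The minimum is 37.

37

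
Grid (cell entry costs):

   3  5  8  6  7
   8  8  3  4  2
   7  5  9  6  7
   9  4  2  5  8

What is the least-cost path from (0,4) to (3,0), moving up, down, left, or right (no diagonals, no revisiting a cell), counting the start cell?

Best path: r0c4 → r1c4 → r1c3 → r2c3 → r3c3 → r3c2 → r3c1 → r3c0
Cost: 7 + 2 + 4 + 6 + 5 + 2 + 4 + 9 = 39

39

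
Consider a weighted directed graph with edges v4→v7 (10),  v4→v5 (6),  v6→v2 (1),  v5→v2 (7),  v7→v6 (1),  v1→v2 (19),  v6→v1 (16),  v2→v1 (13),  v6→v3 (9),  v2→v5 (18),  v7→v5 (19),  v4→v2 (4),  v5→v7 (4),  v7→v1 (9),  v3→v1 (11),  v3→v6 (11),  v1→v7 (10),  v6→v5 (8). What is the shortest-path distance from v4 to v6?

11

Candidate routes:
v4 - v2 - v1 - v7 - v6: 4 + 13 + 10 + 1 = 28
v4 - v5 - v7 - v6: 6 + 4 + 1 = 11
v4 - v5 - v2 - v1 - v7 - v6: 6 + 7 + 13 + 10 + 1 = 37
v4 - v7 - v6: 10 + 1 = 11
v4 - v2 - v5 - v7 - v6: 4 + 18 + 4 + 1 = 27
Best route has total 11.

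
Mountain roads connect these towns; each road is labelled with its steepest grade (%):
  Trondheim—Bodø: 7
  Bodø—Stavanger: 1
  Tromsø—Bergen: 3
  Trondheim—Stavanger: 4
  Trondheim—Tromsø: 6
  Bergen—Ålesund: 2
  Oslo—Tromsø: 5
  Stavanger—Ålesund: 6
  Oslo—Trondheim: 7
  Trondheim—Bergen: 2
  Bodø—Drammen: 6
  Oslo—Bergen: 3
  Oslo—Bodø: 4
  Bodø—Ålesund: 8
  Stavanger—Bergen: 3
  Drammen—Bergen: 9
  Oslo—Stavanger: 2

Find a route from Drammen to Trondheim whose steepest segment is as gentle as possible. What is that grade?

A few of the Drammen→Trondheim routes:
Drammen - Bodø - Stavanger - Ålesund - Bergen - Trondheim: max(6, 1, 6, 2, 2) = 6
Drammen - Bodø - Stavanger - Bergen - Tromsø - Trondheim: max(6, 1, 3, 3, 6) = 6
Drammen - Bodø - Stavanger - Ålesund - Bergen - Tromsø - Trondheim: max(6, 1, 6, 2, 3, 6) = 6
Drammen - Bodø - Stavanger - Ålesund - Bergen - Oslo - Tromsø - Trondheim: max(6, 1, 6, 2, 3, 5, 6) = 6
Drammen - Bodø - Stavanger - Bergen - Oslo - Tromsø - Trondheim: max(6, 1, 3, 3, 5, 6) = 6
Drammen - Bodø - Stavanger - Bergen - Trondheim: max(6, 1, 3, 2) = 6
The minimum achievable maximum is 6%.

6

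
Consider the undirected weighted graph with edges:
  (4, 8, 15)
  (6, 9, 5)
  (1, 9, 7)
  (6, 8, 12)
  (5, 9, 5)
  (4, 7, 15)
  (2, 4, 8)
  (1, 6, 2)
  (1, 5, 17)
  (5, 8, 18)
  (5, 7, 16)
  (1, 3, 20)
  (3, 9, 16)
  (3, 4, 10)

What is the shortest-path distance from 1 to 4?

A few of the 1→4 routes:
1 -> 9 -> 3 -> 4: 7 + 16 + 10 = 33
1 -> 6 -> 8 -> 4: 2 + 12 + 15 = 29
1 -> 9 -> 6 -> 8 -> 4: 7 + 5 + 12 + 15 = 39
1 -> 6 -> 9 -> 3 -> 4: 2 + 5 + 16 + 10 = 33
1 -> 3 -> 4: 20 + 10 = 30
Shortest: 29.

29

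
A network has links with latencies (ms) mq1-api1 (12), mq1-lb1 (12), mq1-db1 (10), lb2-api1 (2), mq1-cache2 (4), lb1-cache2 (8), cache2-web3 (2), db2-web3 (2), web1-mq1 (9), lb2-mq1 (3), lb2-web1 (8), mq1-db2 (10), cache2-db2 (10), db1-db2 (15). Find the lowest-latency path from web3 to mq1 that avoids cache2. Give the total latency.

Routes from web3 to mq1 avoiding cache2:
web3→db2→db1→mq1: 2 + 15 + 10 = 27
web3→db2→mq1: 2 + 10 = 12
The minimum is 12 ms.

12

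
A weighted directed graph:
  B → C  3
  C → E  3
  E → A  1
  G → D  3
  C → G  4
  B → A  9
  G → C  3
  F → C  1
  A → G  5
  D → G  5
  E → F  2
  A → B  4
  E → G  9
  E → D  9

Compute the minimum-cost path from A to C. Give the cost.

Candidate routes:
A-B-C: 4 + 3 = 7
A-G-C: 5 + 3 = 8
Best route has total 7.

7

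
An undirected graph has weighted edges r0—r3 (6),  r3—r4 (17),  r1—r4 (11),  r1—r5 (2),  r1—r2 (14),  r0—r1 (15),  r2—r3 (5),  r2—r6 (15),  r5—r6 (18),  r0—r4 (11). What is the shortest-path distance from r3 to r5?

Some routes from r3 to r5:
r3→r0→r1→r5: 6 + 15 + 2 = 23
r3→r0→r4→r1→r5: 6 + 11 + 11 + 2 = 30
r3→r2→r1→r5: 5 + 14 + 2 = 21
Shortest: 21.

21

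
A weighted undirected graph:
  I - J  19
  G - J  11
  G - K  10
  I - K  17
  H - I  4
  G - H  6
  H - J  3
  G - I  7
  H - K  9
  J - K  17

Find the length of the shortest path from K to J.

A few of the K→J routes:
K -> H -> J: 9 + 3 = 12
K -> J: 17
K -> G -> H -> J: 10 + 6 + 3 = 19
The minimum is 12.

12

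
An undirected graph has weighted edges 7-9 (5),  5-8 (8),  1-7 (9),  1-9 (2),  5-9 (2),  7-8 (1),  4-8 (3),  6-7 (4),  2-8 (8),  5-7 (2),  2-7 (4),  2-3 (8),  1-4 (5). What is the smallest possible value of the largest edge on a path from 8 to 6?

Comparing a few candidate routes:
8 → 4 → 1 → 9 → 5 → 7 → 6: max(3, 5, 2, 2, 2, 4) = 5
8 → 5 → 9 → 7 → 6: max(8, 2, 5, 4) = 8
8 → 5 → 7 → 6: max(8, 2, 4) = 8
8 → 4 → 1 → 9 → 7 → 6: max(3, 5, 2, 5, 4) = 5
8 → 7 → 6: max(1, 4) = 4
The minimum achievable maximum is 4.

4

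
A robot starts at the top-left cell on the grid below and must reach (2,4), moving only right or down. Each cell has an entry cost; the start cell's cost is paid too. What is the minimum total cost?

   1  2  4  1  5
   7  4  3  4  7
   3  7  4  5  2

Best path: (0,0) → (0,1) → (0,2) → (0,3) → (1,3) → (2,3) → (2,4)
Cost: 1 + 2 + 4 + 1 + 4 + 5 + 2 = 19
(Top row then right column would cost 22.)

19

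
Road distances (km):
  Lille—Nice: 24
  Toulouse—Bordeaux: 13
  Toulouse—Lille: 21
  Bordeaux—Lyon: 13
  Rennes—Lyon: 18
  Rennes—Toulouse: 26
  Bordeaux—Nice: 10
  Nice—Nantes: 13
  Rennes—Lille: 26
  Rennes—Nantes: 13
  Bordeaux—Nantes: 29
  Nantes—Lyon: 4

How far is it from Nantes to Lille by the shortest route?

Checking several routes:
Nantes → Lyon → Bordeaux → Nice → Lille: 4 + 13 + 10 + 24 = 51
Nantes → Rennes → Lille: 13 + 26 = 39
Nantes → Nice → Lille: 13 + 24 = 37
Nantes → Lyon → Rennes → Lille: 4 + 18 + 26 = 48
Best route has total 37 km.

37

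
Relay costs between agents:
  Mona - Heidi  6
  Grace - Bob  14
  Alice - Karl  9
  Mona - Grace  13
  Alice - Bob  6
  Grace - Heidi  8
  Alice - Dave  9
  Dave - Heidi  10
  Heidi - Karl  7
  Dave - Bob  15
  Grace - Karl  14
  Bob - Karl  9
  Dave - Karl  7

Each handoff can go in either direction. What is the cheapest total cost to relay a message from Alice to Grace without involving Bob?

Some routes from Alice to Grace avoiding Bob:
Alice-Karl-Heidi-Grace: 9 + 7 + 8 = 24
Alice-Karl-Grace: 9 + 14 = 23
Alice-Dave-Heidi-Grace: 9 + 10 + 8 = 27
Alice-Dave-Karl-Grace: 9 + 7 + 14 = 30
The minimum is 23.

23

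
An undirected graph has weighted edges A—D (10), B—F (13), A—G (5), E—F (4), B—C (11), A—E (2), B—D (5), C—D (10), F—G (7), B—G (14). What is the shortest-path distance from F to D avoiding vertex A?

18

Candidate routes:
F-B-D: 13 + 5 = 18
F-G-B-D: 7 + 14 + 5 = 26
F-G-B-C-D: 7 + 14 + 11 + 10 = 42
F-B-C-D: 13 + 11 + 10 = 34
Best route has total 18.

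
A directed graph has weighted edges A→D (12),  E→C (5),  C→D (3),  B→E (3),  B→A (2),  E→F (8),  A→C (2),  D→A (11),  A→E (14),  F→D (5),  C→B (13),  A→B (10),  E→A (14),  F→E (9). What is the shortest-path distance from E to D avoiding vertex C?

13

Routes from E to D avoiding C:
E - F - D: 8 + 5 = 13
E - A - D: 14 + 12 = 26
Shortest: 13.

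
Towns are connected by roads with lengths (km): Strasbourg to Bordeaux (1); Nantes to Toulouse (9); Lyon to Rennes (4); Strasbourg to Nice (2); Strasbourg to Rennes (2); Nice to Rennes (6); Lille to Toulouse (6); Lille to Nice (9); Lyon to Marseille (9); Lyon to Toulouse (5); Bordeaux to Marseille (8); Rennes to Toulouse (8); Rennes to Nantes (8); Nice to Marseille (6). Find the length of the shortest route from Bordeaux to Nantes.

Comparing a few candidate routes:
Bordeaux-Strasbourg-Rennes-Toulouse-Nantes: 1 + 2 + 8 + 9 = 20
Bordeaux-Strasbourg-Nice-Rennes-Nantes: 1 + 2 + 6 + 8 = 17
Bordeaux-Strasbourg-Rennes-Nantes: 1 + 2 + 8 = 11
Bordeaux-Strasbourg-Rennes-Lyon-Toulouse-Nantes: 1 + 2 + 4 + 5 + 9 = 21
Shortest: 11 km.

11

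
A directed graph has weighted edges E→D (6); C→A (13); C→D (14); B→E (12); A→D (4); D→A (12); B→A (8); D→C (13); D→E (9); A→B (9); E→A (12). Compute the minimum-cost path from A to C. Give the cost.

Paths from A to C:
A -> B -> E -> D -> C: 9 + 12 + 6 + 13 = 40
A -> D -> C: 4 + 13 = 17
The minimum is 17.

17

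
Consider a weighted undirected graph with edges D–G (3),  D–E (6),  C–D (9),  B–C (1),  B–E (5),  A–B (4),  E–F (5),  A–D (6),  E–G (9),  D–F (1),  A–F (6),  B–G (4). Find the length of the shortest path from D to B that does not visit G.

10

Some routes from D to B avoiding G:
D→F→E→B: 1 + 5 + 5 = 11
D→E→F→A→B: 6 + 5 + 6 + 4 = 21
D→F→A→B: 1 + 6 + 4 = 11
D→C→B: 9 + 1 = 10
D→E→B: 6 + 5 = 11
D→A→B: 6 + 4 = 10
Shortest: 10.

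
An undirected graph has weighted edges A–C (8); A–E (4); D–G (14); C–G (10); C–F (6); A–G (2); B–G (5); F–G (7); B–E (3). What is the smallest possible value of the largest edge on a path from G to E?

4

Routes from G to E:
G→F→C→A→E: max(7, 6, 8, 4) = 8
G→B→E: max(5, 3) = 5
G→A→E: max(2, 4) = 4
G→C→A→E: max(10, 8, 4) = 10
Smallest bottleneck: 4.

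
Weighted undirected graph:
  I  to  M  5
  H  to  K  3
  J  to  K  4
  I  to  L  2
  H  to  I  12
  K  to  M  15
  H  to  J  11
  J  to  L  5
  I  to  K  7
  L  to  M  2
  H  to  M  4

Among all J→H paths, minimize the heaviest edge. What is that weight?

4

Checking several routes:
J → K → H: max(4, 3) = 4
J → K → I → L → M → H: max(4, 7, 2, 2, 4) = 7
J → L → I → K → H: max(5, 2, 7, 3) = 7
J → L → M → H: max(5, 2, 4) = 5
J → K → I → M → H: max(4, 7, 5, 4) = 7
J → L → I → M → H: max(5, 2, 5, 4) = 5
Smallest bottleneck: 4.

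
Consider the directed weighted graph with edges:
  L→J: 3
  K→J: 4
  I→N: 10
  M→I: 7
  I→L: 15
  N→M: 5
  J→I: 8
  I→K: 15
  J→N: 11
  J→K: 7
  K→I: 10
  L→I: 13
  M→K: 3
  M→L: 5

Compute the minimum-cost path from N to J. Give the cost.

12

Comparing a few candidate routes:
N -> M -> I -> K -> J: 5 + 7 + 15 + 4 = 31
N -> M -> K -> J: 5 + 3 + 4 = 12
N -> M -> I -> L -> J: 5 + 7 + 15 + 3 = 30
N -> M -> L -> J: 5 + 5 + 3 = 13
N -> M -> K -> I -> L -> J: 5 + 3 + 10 + 15 + 3 = 36
Best route has total 12.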